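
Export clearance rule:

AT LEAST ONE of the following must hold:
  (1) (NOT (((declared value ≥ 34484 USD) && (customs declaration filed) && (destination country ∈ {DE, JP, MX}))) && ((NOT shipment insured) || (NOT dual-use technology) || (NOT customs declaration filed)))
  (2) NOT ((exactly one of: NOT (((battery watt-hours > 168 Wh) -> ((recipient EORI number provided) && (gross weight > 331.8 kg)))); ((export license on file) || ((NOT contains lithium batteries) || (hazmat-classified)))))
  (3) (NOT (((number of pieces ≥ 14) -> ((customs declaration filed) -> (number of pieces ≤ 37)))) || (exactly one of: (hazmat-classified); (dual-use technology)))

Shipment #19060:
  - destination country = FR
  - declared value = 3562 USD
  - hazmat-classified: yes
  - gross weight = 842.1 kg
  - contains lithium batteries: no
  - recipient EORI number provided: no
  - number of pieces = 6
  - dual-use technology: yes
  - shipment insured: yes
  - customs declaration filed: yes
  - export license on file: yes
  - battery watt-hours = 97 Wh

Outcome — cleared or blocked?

Atomic conditions:
  declared value ≥ 34484 USD: 3562 ≥ 34484 is false
  customs declaration filed: yes → true
  destination country ∈ {DE, JP, MX}: FR is not in the set → false
  NOT shipment insured: yes → false
  NOT dual-use technology: yes → false
  NOT customs declaration filed: yes → false
  battery watt-hours > 168 Wh: 97 > 168 is false
  recipient EORI number provided: no → false
  gross weight > 331.8 kg: 842.1 > 331.8 is true
  export license on file: yes → true
  NOT contains lithium batteries: no → true
  hazmat-classified: yes → true
  number of pieces ≥ 14: 6 ≥ 14 is false
  number of pieces ≤ 37: 6 ≤ 37 is true
  dual-use technology: yes → true
Combine:
[1.1.1] false AND true AND false = false
[1.1] NOT false = true
[1.2] false OR false OR false = false
[1] true AND false = false
[2.1.1.1.2] false AND true = false
[2.1.1.1] false → false (antecedent false ⇒ implication holds) = true
[2.1.1] NOT true = false
[2.1.2.2] true OR true = true
[2.1.2] true OR true = true
[2.1] exactly-one(false, true) = true
[2] NOT true = false
[3.1.1.2] true → true = true
[3.1.1] false → true (antecedent false ⇒ implication holds) = true
[3.1] NOT true = false
[3.2] exactly-one(true, true) = false
[3] false OR false = false
[root] false OR false OR false = false
Overall: false → blocked

Blocked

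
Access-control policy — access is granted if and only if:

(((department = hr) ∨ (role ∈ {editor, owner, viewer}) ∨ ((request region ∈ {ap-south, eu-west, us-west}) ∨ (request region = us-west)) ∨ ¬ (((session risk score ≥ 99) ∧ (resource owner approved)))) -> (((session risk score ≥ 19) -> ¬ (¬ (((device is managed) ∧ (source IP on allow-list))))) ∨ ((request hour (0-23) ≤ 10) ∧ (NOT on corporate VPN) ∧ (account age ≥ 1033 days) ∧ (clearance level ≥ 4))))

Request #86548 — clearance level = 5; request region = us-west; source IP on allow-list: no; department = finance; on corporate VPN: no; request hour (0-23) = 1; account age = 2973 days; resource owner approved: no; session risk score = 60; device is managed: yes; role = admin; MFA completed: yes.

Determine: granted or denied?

Granted

Atomic conditions:
  department = hr: finance == hr is false
  role ∈ {editor, owner, viewer}: admin is not in the set → false
  request region ∈ {ap-south, eu-west, us-west}: us-west is in the set → true
  request region = us-west: us-west == us-west is true
  session risk score ≥ 99: 60 ≥ 99 is false
  resource owner approved: no → false
  session risk score ≥ 19: 60 ≥ 19 is true
  device is managed: yes → true
  source IP on allow-list: no → false
  request hour (0-23) ≤ 10: 1 ≤ 10 is true
  NOT on corporate VPN: no → true
  account age ≥ 1033 days: 2973 ≥ 1033 is true
  clearance level ≥ 4: 5 ≥ 4 is true
Combine:
[1.3] true OR true = true
[1.4.1] false AND false = false
[1.4] NOT false = true
[1] false OR false OR true OR true = true
[2.1.2.1.1] true AND false = false
[2.1.2.1] NOT false = true
[2.1.2] NOT true = false
[2.1] true → false = false
[2.2] true AND true AND true AND true = true
[2] false OR true = true
[root] true → true = true
Overall: true → granted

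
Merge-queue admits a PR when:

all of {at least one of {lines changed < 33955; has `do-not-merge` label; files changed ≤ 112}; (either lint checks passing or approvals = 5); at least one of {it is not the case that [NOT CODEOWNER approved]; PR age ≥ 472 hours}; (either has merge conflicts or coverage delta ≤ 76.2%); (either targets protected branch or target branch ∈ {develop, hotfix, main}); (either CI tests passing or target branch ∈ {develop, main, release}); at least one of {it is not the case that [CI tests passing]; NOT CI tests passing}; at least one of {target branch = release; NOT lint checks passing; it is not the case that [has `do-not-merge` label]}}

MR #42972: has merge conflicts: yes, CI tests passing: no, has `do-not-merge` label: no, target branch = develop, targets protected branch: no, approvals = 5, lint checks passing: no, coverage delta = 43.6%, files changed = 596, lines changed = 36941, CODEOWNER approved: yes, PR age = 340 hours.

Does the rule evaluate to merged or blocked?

Blocked

Atomic conditions:
  lines changed < 33955: 36941 < 33955 is false
  has `do-not-merge` label: no → false
  files changed ≤ 112: 596 ≤ 112 is false
  lint checks passing: no → false
  approvals = 5: 5 == 5 is true
  NOT CODEOWNER approved: yes → false
  PR age ≥ 472 hours: 340 ≥ 472 is false
  has merge conflicts: yes → true
  coverage delta ≤ 76.2%: 43.6 ≤ 76.2 is true
  targets protected branch: no → false
  target branch ∈ {develop, hotfix, main}: develop is in the set → true
  CI tests passing: no → false
  target branch ∈ {develop, main, release}: develop is in the set → true
  NOT CI tests passing: no → true
  target branch = release: develop == release is false
  NOT lint checks passing: no → true
Combine:
[1] false OR false OR false = false
[2] false OR true = true
[3.1] NOT false = true
[3] true OR false = true
[4] true OR true = true
[5] false OR true = true
[6] false OR true = true
[7.1] NOT false = true
[7] true OR true = true
[8.3] NOT false = true
[8] false OR true OR true = true
[root] false AND true AND true AND true AND true AND true AND true AND true = false
Overall: false → blocked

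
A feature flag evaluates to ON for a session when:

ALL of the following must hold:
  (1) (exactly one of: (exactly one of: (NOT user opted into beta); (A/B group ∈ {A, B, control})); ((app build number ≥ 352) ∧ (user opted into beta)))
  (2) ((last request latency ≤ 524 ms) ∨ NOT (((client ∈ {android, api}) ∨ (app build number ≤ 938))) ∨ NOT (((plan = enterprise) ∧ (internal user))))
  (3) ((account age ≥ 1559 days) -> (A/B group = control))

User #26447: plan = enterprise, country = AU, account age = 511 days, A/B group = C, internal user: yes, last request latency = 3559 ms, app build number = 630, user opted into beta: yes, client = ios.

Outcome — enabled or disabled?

Atomic conditions:
  NOT user opted into beta: yes → false
  A/B group ∈ {A, B, control}: C is not in the set → false
  app build number ≥ 352: 630 ≥ 352 is true
  user opted into beta: yes → true
  last request latency ≤ 524 ms: 3559 ≤ 524 is false
  client ∈ {android, api}: ios is not in the set → false
  app build number ≤ 938: 630 ≤ 938 is true
  plan = enterprise: enterprise == enterprise is true
  internal user: yes → true
  account age ≥ 1559 days: 511 ≥ 1559 is false
  A/B group = control: C == control is false
Combine:
[1.1] exactly-one(false, false) = false
[1.2] true AND true = true
[1] exactly-one(false, true) = true
[2.2.1] false OR true = true
[2.2] NOT true = false
[2.3.1] true AND true = true
[2.3] NOT true = false
[2] false OR false OR false = false
[3] false → false (antecedent false ⇒ implication holds) = true
[root] true AND false AND true = false
Overall: false → disabled

Disabled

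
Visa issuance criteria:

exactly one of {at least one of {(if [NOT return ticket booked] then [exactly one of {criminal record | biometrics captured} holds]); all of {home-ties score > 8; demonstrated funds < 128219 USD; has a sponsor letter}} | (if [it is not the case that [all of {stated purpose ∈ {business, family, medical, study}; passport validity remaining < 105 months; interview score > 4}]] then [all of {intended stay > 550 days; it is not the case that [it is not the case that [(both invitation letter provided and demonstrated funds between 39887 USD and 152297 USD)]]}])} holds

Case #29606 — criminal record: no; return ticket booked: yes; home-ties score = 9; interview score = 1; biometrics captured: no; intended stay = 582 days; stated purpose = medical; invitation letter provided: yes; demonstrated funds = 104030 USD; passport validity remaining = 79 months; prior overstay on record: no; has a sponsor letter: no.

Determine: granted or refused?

Refused

Atomic conditions:
  NOT return ticket booked: yes → false
  criminal record: no → false
  biometrics captured: no → false
  home-ties score > 8: 9 > 8 is true
  demonstrated funds < 128219 USD: 104030 < 128219 is true
  has a sponsor letter: no → false
  stated purpose ∈ {business, family, medical, study}: medical is in the set → true
  passport validity remaining < 105 months: 79 < 105 is true
  interview score > 4: 1 > 4 is false
  intended stay > 550 days: 582 > 550 is true
  invitation letter provided: yes → true
  demonstrated funds between 39887 USD and 152297 USD: 104030 in [39887, 152297] is true
Combine:
[1.1.2] exactly-one(false, false) = false
[1.1] false → false (antecedent false ⇒ implication holds) = true
[1.2] true AND true AND false = false
[1] true OR false = true
[2.1.1] true AND true AND false = false
[2.1] NOT false = true
[2.2.2.1.1] true AND true = true
[2.2.2.1] NOT true = false
[2.2.2] NOT false = true
[2.2] true AND true = true
[2] true → true = true
[root] exactly-one(true, true) = false
Overall: false → refused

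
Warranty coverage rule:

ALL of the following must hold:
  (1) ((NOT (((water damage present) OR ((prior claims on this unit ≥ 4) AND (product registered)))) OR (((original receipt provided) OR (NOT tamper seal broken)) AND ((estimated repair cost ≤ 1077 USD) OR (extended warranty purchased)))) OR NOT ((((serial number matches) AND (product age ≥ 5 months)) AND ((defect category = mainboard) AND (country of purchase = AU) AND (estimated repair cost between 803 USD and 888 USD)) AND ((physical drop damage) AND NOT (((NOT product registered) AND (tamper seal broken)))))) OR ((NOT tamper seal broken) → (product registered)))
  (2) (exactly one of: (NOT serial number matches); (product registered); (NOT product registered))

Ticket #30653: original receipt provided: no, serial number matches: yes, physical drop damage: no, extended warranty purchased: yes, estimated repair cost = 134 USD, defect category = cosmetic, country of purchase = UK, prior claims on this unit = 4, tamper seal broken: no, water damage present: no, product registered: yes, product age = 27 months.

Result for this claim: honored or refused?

Atomic conditions:
  water damage present: no → false
  prior claims on this unit ≥ 4: 4 ≥ 4 is true
  product registered: yes → true
  original receipt provided: no → false
  NOT tamper seal broken: no → true
  estimated repair cost ≤ 1077 USD: 134 ≤ 1077 is true
  extended warranty purchased: yes → true
  serial number matches: yes → true
  product age ≥ 5 months: 27 ≥ 5 is true
  defect category = mainboard: cosmetic == mainboard is false
  country of purchase = AU: UK == AU is false
  estimated repair cost between 803 USD and 888 USD: 134 in [803, 888] is false
  physical drop damage: no → false
  NOT product registered: yes → false
  tamper seal broken: no → false
  NOT serial number matches: yes → false
Combine:
[1.1.1.1.2] true AND true = true
[1.1.1.1] false OR true = true
[1.1.1] NOT true = false
[1.1.2.1] false OR true = true
[1.1.2.2] true OR true = true
[1.1.2] true AND true = true
[1.1] false OR true = true
[1.2.1.1] true AND true = true
[1.2.1.2] false AND false AND false = false
[1.2.1.3.2.1] false AND false = false
[1.2.1.3.2] NOT false = true
[1.2.1.3] false AND true = false
[1.2.1] true AND false AND false = false
[1.2] NOT false = true
[1.3] true → true = true
[1] true OR true OR true = true
[2] exactly-one(false, true, false) = true
[root] true AND true = true
Overall: true → honored

Honored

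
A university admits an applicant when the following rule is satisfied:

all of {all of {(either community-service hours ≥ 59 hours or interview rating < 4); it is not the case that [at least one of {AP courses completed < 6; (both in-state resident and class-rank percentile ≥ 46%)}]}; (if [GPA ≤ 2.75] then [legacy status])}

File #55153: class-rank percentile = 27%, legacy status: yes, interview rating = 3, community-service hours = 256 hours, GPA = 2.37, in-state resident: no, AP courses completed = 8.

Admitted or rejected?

Atomic conditions:
  community-service hours ≥ 59 hours: 256 ≥ 59 is true
  interview rating < 4: 3 < 4 is true
  AP courses completed < 6: 8 < 6 is false
  in-state resident: no → false
  class-rank percentile ≥ 46%: 27 ≥ 46 is false
  GPA ≤ 2.75: 2.37 ≤ 2.75 is true
  legacy status: yes → true
Combine:
[1.1] true OR true = true
[1.2.1.2] false AND false = false
[1.2.1] false OR false = false
[1.2] NOT false = true
[1] true AND true = true
[2] true → true = true
[root] true AND true = true
Overall: true → admitted

Admitted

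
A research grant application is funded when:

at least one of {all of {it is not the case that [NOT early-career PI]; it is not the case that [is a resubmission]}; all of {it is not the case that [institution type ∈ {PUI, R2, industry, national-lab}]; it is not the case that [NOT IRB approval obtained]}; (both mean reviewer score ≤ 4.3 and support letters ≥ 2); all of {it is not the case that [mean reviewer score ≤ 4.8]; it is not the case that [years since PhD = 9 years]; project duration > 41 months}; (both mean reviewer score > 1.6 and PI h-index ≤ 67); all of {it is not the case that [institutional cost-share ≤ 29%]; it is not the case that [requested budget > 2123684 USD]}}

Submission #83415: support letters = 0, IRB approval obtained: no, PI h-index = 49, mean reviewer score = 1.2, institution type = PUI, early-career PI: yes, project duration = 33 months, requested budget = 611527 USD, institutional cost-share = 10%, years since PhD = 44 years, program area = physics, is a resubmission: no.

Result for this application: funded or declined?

Funded

Atomic conditions:
  NOT early-career PI: yes → false
  is a resubmission: no → false
  institution type ∈ {PUI, R2, industry, national-lab}: PUI is in the set → true
  NOT IRB approval obtained: no → true
  mean reviewer score ≤ 4.3: 1.2 ≤ 4.3 is true
  support letters ≥ 2: 0 ≥ 2 is false
  mean reviewer score ≤ 4.8: 1.2 ≤ 4.8 is true
  years since PhD = 9 years: 44 == 9 is false
  project duration > 41 months: 33 > 41 is false
  mean reviewer score > 1.6: 1.2 > 1.6 is false
  PI h-index ≤ 67: 49 ≤ 67 is true
  institutional cost-share ≤ 29%: 10 ≤ 29 is true
  requested budget > 2123684 USD: 611527 > 2123684 is false
Combine:
[1.1] NOT false = true
[1.2] NOT false = true
[1] true AND true = true
[2.1] NOT true = false
[2.2] NOT true = false
[2] false AND false = false
[3] true AND false = false
[4.1] NOT true = false
[4.2] NOT false = true
[4] false AND true AND false = false
[5] false AND true = false
[6.1] NOT true = false
[6.2] NOT false = true
[6] false AND true = false
[root] true OR false OR false OR false OR false OR false = true
Overall: true → funded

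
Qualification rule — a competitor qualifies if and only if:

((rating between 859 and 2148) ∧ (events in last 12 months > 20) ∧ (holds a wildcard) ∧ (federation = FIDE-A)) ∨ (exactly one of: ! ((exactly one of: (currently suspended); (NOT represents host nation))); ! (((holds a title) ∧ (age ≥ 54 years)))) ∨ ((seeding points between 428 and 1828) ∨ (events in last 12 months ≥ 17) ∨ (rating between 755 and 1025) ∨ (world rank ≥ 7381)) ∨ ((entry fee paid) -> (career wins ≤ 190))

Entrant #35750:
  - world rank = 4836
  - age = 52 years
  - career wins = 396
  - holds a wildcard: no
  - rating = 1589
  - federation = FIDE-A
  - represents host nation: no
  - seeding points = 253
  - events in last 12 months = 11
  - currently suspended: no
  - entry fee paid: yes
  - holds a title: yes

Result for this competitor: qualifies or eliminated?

Atomic conditions:
  rating between 859 and 2148: 1589 in [859, 2148] is true
  events in last 12 months > 20: 11 > 20 is false
  holds a wildcard: no → false
  federation = FIDE-A: FIDE-A == FIDE-A is true
  currently suspended: no → false
  NOT represents host nation: no → true
  holds a title: yes → true
  age ≥ 54 years: 52 ≥ 54 is false
  seeding points between 428 and 1828: 253 in [428, 1828] is false
  events in last 12 months ≥ 17: 11 ≥ 17 is false
  rating between 755 and 1025: 1589 in [755, 1025] is false
  world rank ≥ 7381: 4836 ≥ 7381 is false
  entry fee paid: yes → true
  career wins ≤ 190: 396 ≤ 190 is false
Combine:
[1] true AND false AND false AND true = false
[2.1.1] exactly-one(false, true) = true
[2.1] NOT true = false
[2.2.1] true AND false = false
[2.2] NOT false = true
[2] exactly-one(false, true) = true
[3] false OR false OR false OR false = false
[4] true → false = false
[root] false OR true OR false OR false = true
Overall: true → qualifies

Qualifies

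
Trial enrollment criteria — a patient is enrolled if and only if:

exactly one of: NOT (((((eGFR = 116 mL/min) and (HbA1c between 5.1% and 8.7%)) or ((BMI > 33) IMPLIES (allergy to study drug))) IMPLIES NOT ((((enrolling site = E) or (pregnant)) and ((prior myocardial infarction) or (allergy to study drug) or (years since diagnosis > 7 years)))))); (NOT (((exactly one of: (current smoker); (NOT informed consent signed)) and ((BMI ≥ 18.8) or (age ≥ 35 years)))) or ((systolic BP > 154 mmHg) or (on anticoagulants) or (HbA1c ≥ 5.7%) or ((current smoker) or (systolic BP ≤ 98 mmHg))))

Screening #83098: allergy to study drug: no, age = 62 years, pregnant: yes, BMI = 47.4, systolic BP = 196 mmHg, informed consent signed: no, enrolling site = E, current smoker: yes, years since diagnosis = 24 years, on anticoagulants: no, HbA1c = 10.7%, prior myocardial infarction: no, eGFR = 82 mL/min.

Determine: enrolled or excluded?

Atomic conditions:
  eGFR = 116 mL/min: 82 == 116 is false
  HbA1c between 5.1% and 8.7%: 10.7 in [5.1, 8.7] is false
  BMI > 33: 47.4 > 33 is true
  allergy to study drug: no → false
  enrolling site = E: E == E is true
  pregnant: yes → true
  prior myocardial infarction: no → false
  years since diagnosis > 7 years: 24 > 7 is true
  current smoker: yes → true
  NOT informed consent signed: no → true
  BMI ≥ 18.8: 47.4 ≥ 18.8 is true
  age ≥ 35 years: 62 ≥ 35 is true
  systolic BP > 154 mmHg: 196 > 154 is true
  on anticoagulants: no → false
  HbA1c ≥ 5.7%: 10.7 ≥ 5.7 is true
  systolic BP ≤ 98 mmHg: 196 ≤ 98 is false
Combine:
[1.1.1.1] false AND false = false
[1.1.1.2] true → false = false
[1.1.1] false OR false = false
[1.1.2.1.1] true OR true = true
[1.1.2.1.2] false OR false OR true = true
[1.1.2.1] true AND true = true
[1.1.2] NOT true = false
[1.1] false → false (antecedent false ⇒ implication holds) = true
[1] NOT true = false
[2.1.1.1] exactly-one(true, true) = false
[2.1.1.2] true OR true = true
[2.1.1] false AND true = false
[2.1] NOT false = true
[2.2.4] true OR false = true
[2.2] true OR false OR true OR true = true
[2] true OR true = true
[root] exactly-one(false, true) = true
Overall: true → enrolled

Enrolled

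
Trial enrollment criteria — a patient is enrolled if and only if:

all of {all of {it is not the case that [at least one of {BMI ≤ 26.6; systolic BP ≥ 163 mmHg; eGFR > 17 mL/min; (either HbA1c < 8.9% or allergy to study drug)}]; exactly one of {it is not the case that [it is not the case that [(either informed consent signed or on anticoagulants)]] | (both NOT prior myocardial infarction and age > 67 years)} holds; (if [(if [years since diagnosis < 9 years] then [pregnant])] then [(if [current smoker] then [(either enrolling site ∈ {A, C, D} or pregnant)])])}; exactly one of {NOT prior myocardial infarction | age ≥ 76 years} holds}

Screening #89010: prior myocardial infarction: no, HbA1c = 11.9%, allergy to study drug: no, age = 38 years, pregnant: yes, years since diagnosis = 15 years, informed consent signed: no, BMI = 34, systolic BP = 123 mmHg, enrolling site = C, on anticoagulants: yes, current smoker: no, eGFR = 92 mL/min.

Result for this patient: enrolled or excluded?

Atomic conditions:
  BMI ≤ 26.6: 34 ≤ 26.6 is false
  systolic BP ≥ 163 mmHg: 123 ≥ 163 is false
  eGFR > 17 mL/min: 92 > 17 is true
  HbA1c < 8.9%: 11.9 < 8.9 is false
  allergy to study drug: no → false
  informed consent signed: no → false
  on anticoagulants: yes → true
  NOT prior myocardial infarction: no → true
  age > 67 years: 38 > 67 is false
  years since diagnosis < 9 years: 15 < 9 is false
  pregnant: yes → true
  current smoker: no → false
  enrolling site ∈ {A, C, D}: C is in the set → true
  age ≥ 76 years: 38 ≥ 76 is false
Combine:
[1.1.1.4] false OR false = false
[1.1.1] false OR false OR true OR false = true
[1.1] NOT true = false
[1.2.1.1.1] false OR true = true
[1.2.1.1] NOT true = false
[1.2.1] NOT false = true
[1.2.2] true AND false = false
[1.2] exactly-one(true, false) = true
[1.3.1] false → true (antecedent false ⇒ implication holds) = true
[1.3.2.2] true OR true = true
[1.3.2] false → true (antecedent false ⇒ implication holds) = true
[1.3] true → true = true
[1] false AND true AND true = false
[2] exactly-one(true, false) = true
[root] false AND true = false
Overall: false → excluded

Excluded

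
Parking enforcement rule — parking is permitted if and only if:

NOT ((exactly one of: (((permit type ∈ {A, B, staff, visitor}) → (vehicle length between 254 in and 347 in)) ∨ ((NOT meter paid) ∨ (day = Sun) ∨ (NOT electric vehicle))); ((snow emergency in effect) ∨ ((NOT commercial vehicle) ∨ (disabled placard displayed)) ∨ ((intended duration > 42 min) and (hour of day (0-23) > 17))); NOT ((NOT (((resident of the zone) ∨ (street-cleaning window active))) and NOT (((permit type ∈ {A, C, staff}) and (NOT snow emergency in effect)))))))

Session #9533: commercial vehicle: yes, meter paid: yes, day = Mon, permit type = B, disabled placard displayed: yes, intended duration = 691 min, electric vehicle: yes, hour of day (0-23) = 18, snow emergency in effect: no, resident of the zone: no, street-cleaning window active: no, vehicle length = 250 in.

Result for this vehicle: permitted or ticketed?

Atomic conditions:
  permit type ∈ {A, B, staff, visitor}: B is in the set → true
  vehicle length between 254 in and 347 in: 250 in [254, 347] is false
  NOT meter paid: yes → false
  day = Sun: Mon == Sun is false
  NOT electric vehicle: yes → false
  snow emergency in effect: no → false
  NOT commercial vehicle: yes → false
  disabled placard displayed: yes → true
  intended duration > 42 min: 691 > 42 is true
  hour of day (0-23) > 17: 18 > 17 is true
  resident of the zone: no → false
  street-cleaning window active: no → false
  permit type ∈ {A, C, staff}: B is not in the set → false
  NOT snow emergency in effect: no → true
Combine:
[1.1.1] true → false = false
[1.1.2] false OR false OR false = false
[1.1] false OR false = false
[1.2.2] false OR true = true
[1.2.3] true AND true = true
[1.2] false OR true OR true = true
[1.3.1.1.1] false OR false = false
[1.3.1.1] NOT false = true
[1.3.1.2.1] false AND true = false
[1.3.1.2] NOT false = true
[1.3.1] true AND true = true
[1.3] NOT true = false
[1] exactly-one(false, true, false) = true
[root] NOT true = false
Overall: false → ticketed

Ticketed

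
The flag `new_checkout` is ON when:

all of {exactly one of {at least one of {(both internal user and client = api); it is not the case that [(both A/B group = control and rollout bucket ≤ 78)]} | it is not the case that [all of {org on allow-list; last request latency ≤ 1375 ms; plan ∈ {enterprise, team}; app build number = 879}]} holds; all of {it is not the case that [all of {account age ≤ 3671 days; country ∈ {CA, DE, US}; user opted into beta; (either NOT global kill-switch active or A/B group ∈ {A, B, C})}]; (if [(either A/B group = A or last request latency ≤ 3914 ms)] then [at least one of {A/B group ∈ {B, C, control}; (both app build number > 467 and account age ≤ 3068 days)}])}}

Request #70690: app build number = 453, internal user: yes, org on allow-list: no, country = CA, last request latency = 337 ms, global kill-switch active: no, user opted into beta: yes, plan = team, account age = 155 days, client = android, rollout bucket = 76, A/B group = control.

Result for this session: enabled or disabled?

Disabled

Atomic conditions:
  internal user: yes → true
  client = api: android == api is false
  A/B group = control: control == control is true
  rollout bucket ≤ 78: 76 ≤ 78 is true
  org on allow-list: no → false
  last request latency ≤ 1375 ms: 337 ≤ 1375 is true
  plan ∈ {enterprise, team}: team is in the set → true
  app build number = 879: 453 == 879 is false
  account age ≤ 3671 days: 155 ≤ 3671 is true
  country ∈ {CA, DE, US}: CA is in the set → true
  user opted into beta: yes → true
  NOT global kill-switch active: no → true
  A/B group ∈ {A, B, C}: control is not in the set → false
  A/B group = A: control == A is false
  last request latency ≤ 3914 ms: 337 ≤ 3914 is true
  A/B group ∈ {B, C, control}: control is in the set → true
  app build number > 467: 453 > 467 is false
  account age ≤ 3068 days: 155 ≤ 3068 is true
Combine:
[1.1.1] true AND false = false
[1.1.2.1] true AND true = true
[1.1.2] NOT true = false
[1.1] false OR false = false
[1.2.1] false AND true AND true AND false = false
[1.2] NOT false = true
[1] exactly-one(false, true) = true
[2.1.1.4] true OR false = true
[2.1.1] true AND true AND true AND true = true
[2.1] NOT true = false
[2.2.1] false OR true = true
[2.2.2.2] false AND true = false
[2.2.2] true OR false = true
[2.2] true → true = true
[2] false AND true = false
[root] true AND false = false
Overall: false → disabled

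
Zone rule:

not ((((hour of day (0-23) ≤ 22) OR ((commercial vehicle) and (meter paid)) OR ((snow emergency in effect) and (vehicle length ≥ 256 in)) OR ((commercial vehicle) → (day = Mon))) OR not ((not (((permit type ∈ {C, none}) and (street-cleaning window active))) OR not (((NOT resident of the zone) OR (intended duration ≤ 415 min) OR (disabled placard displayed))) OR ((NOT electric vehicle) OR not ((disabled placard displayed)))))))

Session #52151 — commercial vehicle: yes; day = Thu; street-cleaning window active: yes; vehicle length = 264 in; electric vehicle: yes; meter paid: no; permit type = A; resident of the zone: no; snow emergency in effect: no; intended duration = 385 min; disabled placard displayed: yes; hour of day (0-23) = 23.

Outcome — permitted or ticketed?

Permitted

Atomic conditions:
  hour of day (0-23) ≤ 22: 23 ≤ 22 is false
  commercial vehicle: yes → true
  meter paid: no → false
  snow emergency in effect: no → false
  vehicle length ≥ 256 in: 264 ≥ 256 is true
  day = Mon: Thu == Mon is false
  permit type ∈ {C, none}: A is not in the set → false
  street-cleaning window active: yes → true
  NOT resident of the zone: no → true
  intended duration ≤ 415 min: 385 ≤ 415 is true
  disabled placard displayed: yes → true
  NOT electric vehicle: yes → false
Combine:
[1.1.2] true AND false = false
[1.1.3] false AND true = false
[1.1.4] true → false = false
[1.1] false OR false OR false OR false = false
[1.2.1.1.1] false AND true = false
[1.2.1.1] NOT false = true
[1.2.1.2.1] true OR true OR true = true
[1.2.1.2] NOT true = false
[1.2.1.3.2] NOT true = false
[1.2.1.3] false OR false = false
[1.2.1] true OR false OR false = true
[1.2] NOT true = false
[1] false OR false = false
[root] NOT false = true
Overall: true → permitted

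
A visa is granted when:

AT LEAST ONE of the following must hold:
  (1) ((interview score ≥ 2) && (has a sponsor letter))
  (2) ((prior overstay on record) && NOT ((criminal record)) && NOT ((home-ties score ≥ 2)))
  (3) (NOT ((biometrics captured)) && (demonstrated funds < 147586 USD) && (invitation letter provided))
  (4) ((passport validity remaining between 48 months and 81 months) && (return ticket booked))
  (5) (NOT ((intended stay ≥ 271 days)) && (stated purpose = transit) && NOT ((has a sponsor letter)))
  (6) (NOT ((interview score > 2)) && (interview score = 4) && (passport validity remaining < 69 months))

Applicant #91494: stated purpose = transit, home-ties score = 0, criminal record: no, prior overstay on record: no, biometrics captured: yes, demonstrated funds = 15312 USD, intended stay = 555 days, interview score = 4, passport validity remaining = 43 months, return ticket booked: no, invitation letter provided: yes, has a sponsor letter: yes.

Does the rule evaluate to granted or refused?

Granted

Atomic conditions:
  interview score ≥ 2: 4 ≥ 2 is true
  has a sponsor letter: yes → true
  prior overstay on record: no → false
  criminal record: no → false
  home-ties score ≥ 2: 0 ≥ 2 is false
  biometrics captured: yes → true
  demonstrated funds < 147586 USD: 15312 < 147586 is true
  invitation letter provided: yes → true
  passport validity remaining between 48 months and 81 months: 43 in [48, 81] is false
  return ticket booked: no → false
  intended stay ≥ 271 days: 555 ≥ 271 is true
  stated purpose = transit: transit == transit is true
  interview score > 2: 4 > 2 is true
  interview score = 4: 4 == 4 is true
  passport validity remaining < 69 months: 43 < 69 is true
Combine:
[1] true AND true = true
[2.2] NOT false = true
[2.3] NOT false = true
[2] false AND true AND true = false
[3.1] NOT true = false
[3] false AND true AND true = false
[4] false AND false = false
[5.1] NOT true = false
[5.3] NOT true = false
[5] false AND true AND false = false
[6.1] NOT true = false
[6] false AND true AND true = false
[root] true OR false OR false OR false OR false OR false = true
Overall: true → granted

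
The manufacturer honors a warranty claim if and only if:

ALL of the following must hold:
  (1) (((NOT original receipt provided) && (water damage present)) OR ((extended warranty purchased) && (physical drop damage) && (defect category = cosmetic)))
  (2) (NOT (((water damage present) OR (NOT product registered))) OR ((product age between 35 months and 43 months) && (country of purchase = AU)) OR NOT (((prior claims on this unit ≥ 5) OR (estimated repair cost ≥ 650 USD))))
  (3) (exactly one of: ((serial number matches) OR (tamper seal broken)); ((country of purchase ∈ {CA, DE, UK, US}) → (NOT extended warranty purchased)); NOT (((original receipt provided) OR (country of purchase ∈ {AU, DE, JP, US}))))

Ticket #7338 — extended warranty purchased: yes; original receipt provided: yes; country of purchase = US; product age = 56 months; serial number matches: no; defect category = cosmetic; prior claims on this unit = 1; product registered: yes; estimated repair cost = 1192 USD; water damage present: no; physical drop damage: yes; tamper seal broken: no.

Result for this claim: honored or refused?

Refused

Atomic conditions:
  NOT original receipt provided: yes → false
  water damage present: no → false
  extended warranty purchased: yes → true
  physical drop damage: yes → true
  defect category = cosmetic: cosmetic == cosmetic is true
  NOT product registered: yes → false
  product age between 35 months and 43 months: 56 in [35, 43] is false
  country of purchase = AU: US == AU is false
  prior claims on this unit ≥ 5: 1 ≥ 5 is false
  estimated repair cost ≥ 650 USD: 1192 ≥ 650 is true
  serial number matches: no → false
  tamper seal broken: no → false
  country of purchase ∈ {CA, DE, UK, US}: US is in the set → true
  NOT extended warranty purchased: yes → false
  original receipt provided: yes → true
  country of purchase ∈ {AU, DE, JP, US}: US is in the set → true
Combine:
[1.1] false AND false = false
[1.2] true AND true AND true = true
[1] false OR true = true
[2.1.1] false OR false = false
[2.1] NOT false = true
[2.2] false AND false = false
[2.3.1] false OR true = true
[2.3] NOT true = false
[2] true OR false OR false = true
[3.1] false OR false = false
[3.2] true → false = false
[3.3.1] true OR true = true
[3.3] NOT true = false
[3] exactly-one(false, false, false) = false
[root] true AND true AND false = false
Overall: false → refused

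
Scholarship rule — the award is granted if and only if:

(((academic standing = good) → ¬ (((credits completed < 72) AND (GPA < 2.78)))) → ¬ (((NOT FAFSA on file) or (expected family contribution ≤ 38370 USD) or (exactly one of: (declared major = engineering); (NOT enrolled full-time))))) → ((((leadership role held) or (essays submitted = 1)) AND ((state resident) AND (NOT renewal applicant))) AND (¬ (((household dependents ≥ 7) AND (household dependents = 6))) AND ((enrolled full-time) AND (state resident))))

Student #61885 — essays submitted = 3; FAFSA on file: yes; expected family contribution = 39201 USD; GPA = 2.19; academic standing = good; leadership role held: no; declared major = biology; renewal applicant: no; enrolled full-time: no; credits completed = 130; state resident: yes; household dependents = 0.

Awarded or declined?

Awarded

Atomic conditions:
  academic standing = good: good == good is true
  credits completed < 72: 130 < 72 is false
  GPA < 2.78: 2.19 < 2.78 is true
  NOT FAFSA on file: yes → false
  expected family contribution ≤ 38370 USD: 39201 ≤ 38370 is false
  declared major = engineering: biology == engineering is false
  NOT enrolled full-time: no → true
  leadership role held: no → false
  essays submitted = 1: 3 == 1 is false
  state resident: yes → true
  NOT renewal applicant: no → true
  household dependents ≥ 7: 0 ≥ 7 is false
  household dependents = 6: 0 == 6 is false
  enrolled full-time: no → false
Combine:
[1.1.2.1] false AND true = false
[1.1.2] NOT false = true
[1.1] true → true = true
[1.2.1.3] exactly-one(false, true) = true
[1.2.1] false OR false OR true = true
[1.2] NOT true = false
[1] true → false = false
[2.1.1] false OR false = false
[2.1.2] true AND true = true
[2.1] false AND true = false
[2.2.1.1] false AND false = false
[2.2.1] NOT false = true
[2.2.2] false AND true = false
[2.2] true AND false = false
[2] false AND false = false
[root] false → false (antecedent false ⇒ implication holds) = true
Overall: true → awarded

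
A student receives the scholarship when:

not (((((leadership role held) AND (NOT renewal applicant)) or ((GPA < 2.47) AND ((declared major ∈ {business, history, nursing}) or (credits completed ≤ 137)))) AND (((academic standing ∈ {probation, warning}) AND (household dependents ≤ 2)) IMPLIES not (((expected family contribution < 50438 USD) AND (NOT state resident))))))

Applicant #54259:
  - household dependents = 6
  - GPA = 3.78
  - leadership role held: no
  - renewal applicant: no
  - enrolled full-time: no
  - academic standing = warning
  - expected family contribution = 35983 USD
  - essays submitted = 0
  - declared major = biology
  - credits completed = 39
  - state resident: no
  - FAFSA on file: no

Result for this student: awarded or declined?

Atomic conditions:
  leadership role held: no → false
  NOT renewal applicant: no → true
  GPA < 2.47: 3.78 < 2.47 is false
  declared major ∈ {business, history, nursing}: biology is not in the set → false
  credits completed ≤ 137: 39 ≤ 137 is true
  academic standing ∈ {probation, warning}: warning is in the set → true
  household dependents ≤ 2: 6 ≤ 2 is false
  expected family contribution < 50438 USD: 35983 < 50438 is true
  NOT state resident: no → true
Combine:
[1.1.1] false AND true = false
[1.1.2.2] false OR true = true
[1.1.2] false AND true = false
[1.1] false OR false = false
[1.2.1] true AND false = false
[1.2.2.1] true AND true = true
[1.2.2] NOT true = false
[1.2] false → false (antecedent false ⇒ implication holds) = true
[1] false AND true = false
[root] NOT false = true
Overall: true → awarded

Awarded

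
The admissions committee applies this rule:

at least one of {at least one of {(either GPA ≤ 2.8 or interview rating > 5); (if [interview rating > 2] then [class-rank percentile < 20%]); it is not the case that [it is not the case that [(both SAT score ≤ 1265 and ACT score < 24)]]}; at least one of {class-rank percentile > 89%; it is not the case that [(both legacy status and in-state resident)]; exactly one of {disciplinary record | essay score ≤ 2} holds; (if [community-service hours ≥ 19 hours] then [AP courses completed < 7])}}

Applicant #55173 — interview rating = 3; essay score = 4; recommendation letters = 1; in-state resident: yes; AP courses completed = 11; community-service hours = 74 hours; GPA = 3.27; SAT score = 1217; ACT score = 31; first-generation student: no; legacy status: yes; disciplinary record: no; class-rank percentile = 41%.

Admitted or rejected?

Atomic conditions:
  GPA ≤ 2.8: 3.27 ≤ 2.8 is false
  interview rating > 5: 3 > 5 is false
  interview rating > 2: 3 > 2 is true
  class-rank percentile < 20%: 41 < 20 is false
  SAT score ≤ 1265: 1217 ≤ 1265 is true
  ACT score < 24: 31 < 24 is false
  class-rank percentile > 89%: 41 > 89 is false
  legacy status: yes → true
  in-state resident: yes → true
  disciplinary record: no → false
  essay score ≤ 2: 4 ≤ 2 is false
  community-service hours ≥ 19 hours: 74 ≥ 19 is true
  AP courses completed < 7: 11 < 7 is false
Combine:
[1.1] false OR false = false
[1.2] true → false = false
[1.3.1.1] true AND false = false
[1.3.1] NOT false = true
[1.3] NOT true = false
[1] false OR false OR false = false
[2.2.1] true AND true = true
[2.2] NOT true = false
[2.3] exactly-one(false, false) = false
[2.4] true → false = false
[2] false OR false OR false OR false = false
[root] false OR false = false
Overall: false → rejected

Rejected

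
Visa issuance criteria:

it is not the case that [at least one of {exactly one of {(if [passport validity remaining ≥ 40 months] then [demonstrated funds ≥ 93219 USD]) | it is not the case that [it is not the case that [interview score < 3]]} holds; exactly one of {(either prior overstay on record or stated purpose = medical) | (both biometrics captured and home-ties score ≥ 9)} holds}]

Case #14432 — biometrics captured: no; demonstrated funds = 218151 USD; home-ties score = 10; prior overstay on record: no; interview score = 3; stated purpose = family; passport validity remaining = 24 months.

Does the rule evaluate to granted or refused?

Atomic conditions:
  passport validity remaining ≥ 40 months: 24 ≥ 40 is false
  demonstrated funds ≥ 93219 USD: 218151 ≥ 93219 is true
  interview score < 3: 3 < 3 is false
  prior overstay on record: no → false
  stated purpose = medical: family == medical is false
  biometrics captured: no → false
  home-ties score ≥ 9: 10 ≥ 9 is true
Combine:
[1.1.1] false → true (antecedent false ⇒ implication holds) = true
[1.1.2.1] NOT false = true
[1.1.2] NOT true = false
[1.1] exactly-one(true, false) = true
[1.2.1] false OR false = false
[1.2.2] false AND true = false
[1.2] exactly-one(false, false) = false
[1] true OR false = true
[root] NOT true = false
Overall: false → refused

Refused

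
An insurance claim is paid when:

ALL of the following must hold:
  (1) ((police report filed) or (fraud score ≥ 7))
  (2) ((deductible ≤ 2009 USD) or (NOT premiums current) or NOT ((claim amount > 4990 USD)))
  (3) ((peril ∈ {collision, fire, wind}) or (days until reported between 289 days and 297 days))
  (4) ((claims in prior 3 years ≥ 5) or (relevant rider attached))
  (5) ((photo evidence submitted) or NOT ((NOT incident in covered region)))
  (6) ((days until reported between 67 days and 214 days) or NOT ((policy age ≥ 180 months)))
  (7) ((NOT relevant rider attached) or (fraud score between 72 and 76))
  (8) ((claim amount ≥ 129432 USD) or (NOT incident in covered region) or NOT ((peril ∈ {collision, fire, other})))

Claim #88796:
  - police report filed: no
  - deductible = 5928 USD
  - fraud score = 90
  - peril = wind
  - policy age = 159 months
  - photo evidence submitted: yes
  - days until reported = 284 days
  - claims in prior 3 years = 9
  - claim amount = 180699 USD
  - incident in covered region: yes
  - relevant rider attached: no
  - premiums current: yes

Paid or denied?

Denied

Atomic conditions:
  police report filed: no → false
  fraud score ≥ 7: 90 ≥ 7 is true
  deductible ≤ 2009 USD: 5928 ≤ 2009 is false
  NOT premiums current: yes → false
  claim amount > 4990 USD: 180699 > 4990 is true
  peril ∈ {collision, fire, wind}: wind is in the set → true
  days until reported between 289 days and 297 days: 284 in [289, 297] is false
  claims in prior 3 years ≥ 5: 9 ≥ 5 is true
  relevant rider attached: no → false
  photo evidence submitted: yes → true
  NOT incident in covered region: yes → false
  days until reported between 67 days and 214 days: 284 in [67, 214] is false
  policy age ≥ 180 months: 159 ≥ 180 is false
  NOT relevant rider attached: no → true
  fraud score between 72 and 76: 90 in [72, 76] is false
  claim amount ≥ 129432 USD: 180699 ≥ 129432 is true
  peril ∈ {collision, fire, other}: wind is not in the set → false
Combine:
[1] false OR true = true
[2.3] NOT true = false
[2] false OR false OR false = false
[3] true OR false = true
[4] true OR false = true
[5.2] NOT false = true
[5] true OR true = true
[6.2] NOT false = true
[6] false OR true = true
[7] true OR false = true
[8.3] NOT false = true
[8] true OR false OR true = true
[root] true AND false AND true AND true AND true AND true AND true AND true = false
Overall: false → denied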